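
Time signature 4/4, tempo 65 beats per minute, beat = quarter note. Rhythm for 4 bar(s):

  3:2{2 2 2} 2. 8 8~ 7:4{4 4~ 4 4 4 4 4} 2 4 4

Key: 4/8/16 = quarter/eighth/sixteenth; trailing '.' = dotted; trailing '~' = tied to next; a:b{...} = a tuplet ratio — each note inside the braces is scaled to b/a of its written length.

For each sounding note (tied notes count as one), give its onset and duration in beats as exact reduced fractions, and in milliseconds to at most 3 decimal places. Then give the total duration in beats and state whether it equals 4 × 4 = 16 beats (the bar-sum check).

1) 0.0ms=0b +1230.769ms=4/3b
2) 1230.769ms=4/3b +1230.769ms=4/3b
3) 2461.538ms=8/3b +1230.769ms=4/3b
4) 3692.308ms=4b +2769.231ms=3b
5) 6461.538ms=7b +461.538ms=1/2b
6) 6923.077ms=15/2b +989.011ms=15/14b
7) 7912.088ms=60/7b +1054.945ms=8/7b
8) 8967.033ms=68/7b +527.473ms=4/7b
9) 9494.505ms=72/7b +527.473ms=4/7b
10) 10021.978ms=76/7b +527.473ms=4/7b
11) 10549.451ms=80/7b +527.473ms=4/7b
12) 11076.923ms=12b +1846.154ms=2b
13) 12923.077ms=14b +923.077ms=1b
14) 13846.154ms=15b +923.077ms=1b
Σ=16b of 16 (65bpm 4/4) — PASS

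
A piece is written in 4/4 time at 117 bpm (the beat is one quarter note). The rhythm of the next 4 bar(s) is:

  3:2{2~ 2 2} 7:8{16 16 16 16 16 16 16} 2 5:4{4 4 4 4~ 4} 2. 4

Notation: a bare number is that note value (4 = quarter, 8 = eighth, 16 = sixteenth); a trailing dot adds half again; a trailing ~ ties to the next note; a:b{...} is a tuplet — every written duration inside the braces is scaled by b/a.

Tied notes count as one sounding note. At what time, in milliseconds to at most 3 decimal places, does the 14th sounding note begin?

note 14 onset = 52/5b = 5333.333ms

1. 0.0ms @ 0 + 1367.521ms (8/3)
2. 1367.521ms @ 8/3 + 683.761ms (4/3)
3. 2051.282ms @ 4 + 146.52ms (2/7)
4. 2197.802ms @ 30/7 + 146.52ms (2/7)
5. 2344.322ms @ 32/7 + 146.52ms (2/7)
6. 2490.842ms @ 34/7 + 146.52ms (2/7)
7. 2637.363ms @ 36/7 + 146.52ms (2/7)
8. 2783.883ms @ 38/7 + 146.52ms (2/7)
9. 2930.403ms @ 40/7 + 146.52ms (2/7)
10. 3076.923ms @ 6 + 1025.641ms (2)
11. 4102.564ms @ 8 + 410.256ms (4/5)
12. 4512.821ms @ 44/5 + 410.256ms (4/5)
13. 4923.077ms @ 48/5 + 410.256ms (4/5)
14. 5333.333ms @ 52/5 + 820.513ms (8/5)
15. 6153.846ms @ 12 + 1538.462ms (3)
16. 7692.308ms @ 15 + 512.821ms (1)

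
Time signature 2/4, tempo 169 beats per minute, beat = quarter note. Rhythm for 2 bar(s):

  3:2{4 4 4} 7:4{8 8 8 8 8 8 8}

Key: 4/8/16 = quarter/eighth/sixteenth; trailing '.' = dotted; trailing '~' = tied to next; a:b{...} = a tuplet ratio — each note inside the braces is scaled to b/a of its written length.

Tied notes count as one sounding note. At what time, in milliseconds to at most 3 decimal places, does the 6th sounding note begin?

note 6 onset = 18/7b = 912.933ms

1. 0.0ms @ 0 + 236.686ms (2/3)
2. 236.686ms @ 2/3 + 236.686ms (2/3)
3. 473.373ms @ 4/3 + 236.686ms (2/3)
4. 710.059ms @ 2 + 101.437ms (2/7)
5. 811.496ms @ 16/7 + 101.437ms (2/7)
6. 912.933ms @ 18/7 + 101.437ms (2/7)
7. 1014.37ms @ 20/7 + 101.437ms (2/7)
8. 1115.807ms @ 22/7 + 101.437ms (2/7)
9. 1217.244ms @ 24/7 + 101.437ms (2/7)
10. 1318.681ms @ 26/7 + 101.437ms (2/7)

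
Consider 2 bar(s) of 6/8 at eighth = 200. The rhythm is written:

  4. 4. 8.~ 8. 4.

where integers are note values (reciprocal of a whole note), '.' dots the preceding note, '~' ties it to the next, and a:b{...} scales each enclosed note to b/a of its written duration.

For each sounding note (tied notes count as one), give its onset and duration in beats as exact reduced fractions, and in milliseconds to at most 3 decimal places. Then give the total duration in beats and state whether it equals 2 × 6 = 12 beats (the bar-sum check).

1) 0.0ms=0b +900.0ms=3b
2) 900.0ms=3b +900.0ms=3b
3) 1800.0ms=6b +900.0ms=3b
4) 2700.0ms=9b +900.0ms=3b
Σ=12b of 12 (200bpm 6/8) — PASS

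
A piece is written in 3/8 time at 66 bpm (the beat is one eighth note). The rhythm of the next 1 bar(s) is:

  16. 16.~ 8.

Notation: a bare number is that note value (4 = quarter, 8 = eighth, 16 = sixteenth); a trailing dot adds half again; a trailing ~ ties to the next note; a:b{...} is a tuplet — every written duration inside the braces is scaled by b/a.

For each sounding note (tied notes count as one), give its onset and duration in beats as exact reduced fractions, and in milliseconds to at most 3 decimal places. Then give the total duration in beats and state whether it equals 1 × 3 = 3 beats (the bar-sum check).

1) 0.0ms=0b +681.818ms=3/4b
2) 681.818ms=3/4b +2045.455ms=9/4b
Σ=3b of 3 (66bpm 3/8) — PASS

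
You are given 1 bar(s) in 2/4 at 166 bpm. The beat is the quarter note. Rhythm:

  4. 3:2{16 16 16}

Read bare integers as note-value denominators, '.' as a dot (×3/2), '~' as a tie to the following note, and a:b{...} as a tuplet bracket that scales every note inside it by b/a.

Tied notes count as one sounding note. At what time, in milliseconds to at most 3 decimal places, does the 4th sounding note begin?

note 4 onset = 11/6b = 662.651ms

1. 0.0ms @ 0 + 542.169ms (3/2)
2. 542.169ms @ 3/2 + 60.241ms (1/6)
3. 602.41ms @ 5/3 + 60.241ms (1/6)
4. 662.651ms @ 11/6 + 60.241ms (1/6)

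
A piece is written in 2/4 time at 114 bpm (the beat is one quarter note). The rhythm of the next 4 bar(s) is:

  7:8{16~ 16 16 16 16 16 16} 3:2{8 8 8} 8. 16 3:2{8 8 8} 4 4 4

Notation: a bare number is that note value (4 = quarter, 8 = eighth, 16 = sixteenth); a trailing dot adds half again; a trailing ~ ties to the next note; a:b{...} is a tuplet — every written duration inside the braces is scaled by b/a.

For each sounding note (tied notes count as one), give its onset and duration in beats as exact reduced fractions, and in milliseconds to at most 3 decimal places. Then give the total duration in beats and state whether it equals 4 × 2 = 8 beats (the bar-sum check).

1) 0.0ms=0b +300.752ms=4/7b
2) 300.752ms=4/7b +150.376ms=2/7b
3) 451.128ms=6/7b +150.376ms=2/7b
4) 601.504ms=8/7b +150.376ms=2/7b
5) 751.88ms=10/7b +150.376ms=2/7b
6) 902.256ms=12/7b +150.376ms=2/7b
7) 1052.632ms=2b +175.439ms=1/3b
8) 1228.07ms=7/3b +175.439ms=1/3b
9) 1403.509ms=8/3b +175.439ms=1/3b
10) 1578.947ms=3b +394.737ms=3/4b
11) 1973.684ms=15/4b +131.579ms=1/4b
12) 2105.263ms=4b +175.439ms=1/3b
13) 2280.702ms=13/3b +175.439ms=1/3b
14) 2456.14ms=14/3b +175.439ms=1/3b
15) 2631.579ms=5b +526.316ms=1b
16) 3157.895ms=6b +526.316ms=1b
17) 3684.211ms=7b +526.316ms=1b
Σ=8b of 8 (114bpm 2/4) — PASS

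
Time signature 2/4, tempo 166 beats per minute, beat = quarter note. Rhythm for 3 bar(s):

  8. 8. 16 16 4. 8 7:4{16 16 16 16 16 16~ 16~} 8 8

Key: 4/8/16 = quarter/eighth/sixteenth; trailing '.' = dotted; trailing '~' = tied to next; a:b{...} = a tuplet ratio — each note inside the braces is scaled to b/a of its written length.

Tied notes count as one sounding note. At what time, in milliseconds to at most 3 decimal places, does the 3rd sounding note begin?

note 3 onset = 3/2b = 542.169ms

1. 0.0ms @ 0 + 271.084ms (3/4)
2. 271.084ms @ 3/4 + 271.084ms (3/4)
3. 542.169ms @ 3/2 + 90.361ms (1/4)
4. 632.53ms @ 7/4 + 90.361ms (1/4)
5. 722.892ms @ 2 + 542.169ms (3/2)
6. 1265.06ms @ 7/2 + 180.723ms (1/2)
7. 1445.783ms @ 4 + 51.635ms (1/7)
8. 1497.418ms @ 29/7 + 51.635ms (1/7)
9. 1549.053ms @ 30/7 + 51.635ms (1/7)
10. 1600.688ms @ 31/7 + 51.635ms (1/7)
11. 1652.324ms @ 32/7 + 51.635ms (1/7)
12. 1703.959ms @ 33/7 + 283.993ms (11/14)
13. 1987.952ms @ 11/2 + 180.723ms (1/2)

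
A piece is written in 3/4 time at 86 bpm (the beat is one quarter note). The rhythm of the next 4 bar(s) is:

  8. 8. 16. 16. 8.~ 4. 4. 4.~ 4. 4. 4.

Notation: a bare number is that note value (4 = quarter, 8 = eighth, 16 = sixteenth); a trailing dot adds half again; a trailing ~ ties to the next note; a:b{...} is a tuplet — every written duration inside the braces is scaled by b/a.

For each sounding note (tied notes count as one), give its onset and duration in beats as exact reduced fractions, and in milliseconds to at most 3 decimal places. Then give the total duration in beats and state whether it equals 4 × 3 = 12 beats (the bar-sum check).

1) 0.0ms=0b +523.256ms=3/4b
2) 523.256ms=3/4b +523.256ms=3/4b
3) 1046.512ms=3/2b +261.628ms=3/8b
4) 1308.14ms=15/8b +261.628ms=3/8b
5) 1569.767ms=9/4b +1569.767ms=9/4b
6) 3139.535ms=9/2b +1046.512ms=3/2b
7) 4186.047ms=6b +2093.023ms=3b
8) 6279.07ms=9b +1046.512ms=3/2b
9) 7325.581ms=21/2b +1046.512ms=3/2b
Σ=12b of 12 (86bpm 3/4) — PASS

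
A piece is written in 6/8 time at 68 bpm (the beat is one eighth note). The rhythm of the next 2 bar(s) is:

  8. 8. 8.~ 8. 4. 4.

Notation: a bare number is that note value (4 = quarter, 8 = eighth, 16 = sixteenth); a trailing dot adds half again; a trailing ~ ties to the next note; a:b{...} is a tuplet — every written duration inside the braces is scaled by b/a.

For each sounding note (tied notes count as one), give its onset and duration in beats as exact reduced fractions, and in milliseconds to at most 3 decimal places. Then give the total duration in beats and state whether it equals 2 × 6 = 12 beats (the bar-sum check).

1) 0.0ms=0b +1323.529ms=3/2b
2) 1323.529ms=3/2b +1323.529ms=3/2b
3) 2647.059ms=3b +2647.059ms=3b
4) 5294.118ms=6b +2647.059ms=3b
5) 7941.176ms=9b +2647.059ms=3b
Σ=12b of 12 (68bpm 6/8) — PASS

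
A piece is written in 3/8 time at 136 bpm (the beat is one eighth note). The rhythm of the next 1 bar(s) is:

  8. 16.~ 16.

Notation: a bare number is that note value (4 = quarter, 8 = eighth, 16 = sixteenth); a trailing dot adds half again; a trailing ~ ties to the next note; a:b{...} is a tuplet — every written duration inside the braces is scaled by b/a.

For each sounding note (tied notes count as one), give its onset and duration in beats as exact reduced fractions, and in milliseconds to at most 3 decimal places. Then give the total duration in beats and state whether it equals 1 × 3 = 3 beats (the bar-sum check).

1) 0.0ms=0b +661.765ms=3/2b
2) 661.765ms=3/2b +661.765ms=3/2b
Σ=3b of 3 (136bpm 3/8) — PASS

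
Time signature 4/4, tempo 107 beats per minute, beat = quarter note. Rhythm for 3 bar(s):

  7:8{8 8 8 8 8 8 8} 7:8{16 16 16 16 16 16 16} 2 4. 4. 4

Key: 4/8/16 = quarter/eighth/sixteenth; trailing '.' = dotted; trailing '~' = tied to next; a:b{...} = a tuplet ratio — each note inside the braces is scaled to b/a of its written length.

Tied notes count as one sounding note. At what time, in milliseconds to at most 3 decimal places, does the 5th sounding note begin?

note 5 onset = 16/7b = 1281.709ms

1. 0.0ms @ 0 + 320.427ms (4/7)
2. 320.427ms @ 4/7 + 320.427ms (4/7)
3. 640.854ms @ 8/7 + 320.427ms (4/7)
4. 961.282ms @ 12/7 + 320.427ms (4/7)
5. 1281.709ms @ 16/7 + 320.427ms (4/7)
6. 1602.136ms @ 20/7 + 320.427ms (4/7)
7. 1922.563ms @ 24/7 + 320.427ms (4/7)
8. 2242.991ms @ 4 + 160.214ms (2/7)
9. 2403.204ms @ 30/7 + 160.214ms (2/7)
10. 2563.418ms @ 32/7 + 160.214ms (2/7)
11. 2723.632ms @ 34/7 + 160.214ms (2/7)
12. 2883.845ms @ 36/7 + 160.214ms (2/7)
13. 3044.059ms @ 38/7 + 160.214ms (2/7)
14. 3204.272ms @ 40/7 + 160.214ms (2/7)
15. 3364.486ms @ 6 + 1121.495ms (2)
16. 4485.981ms @ 8 + 841.121ms (3/2)
17. 5327.103ms @ 19/2 + 841.121ms (3/2)
18. 6168.224ms @ 11 + 560.748ms (1)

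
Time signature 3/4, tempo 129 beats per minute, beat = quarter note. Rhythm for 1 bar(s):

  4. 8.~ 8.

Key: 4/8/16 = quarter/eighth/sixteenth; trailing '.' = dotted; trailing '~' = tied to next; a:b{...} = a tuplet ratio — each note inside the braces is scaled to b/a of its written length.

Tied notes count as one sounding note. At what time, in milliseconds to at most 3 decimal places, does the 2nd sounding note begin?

1. 0.0ms @ 0 + 697.674ms (3/2)
2. 697.674ms @ 3/2 + 697.674ms (3/2)

note 2 onset = 3/2b = 697.674ms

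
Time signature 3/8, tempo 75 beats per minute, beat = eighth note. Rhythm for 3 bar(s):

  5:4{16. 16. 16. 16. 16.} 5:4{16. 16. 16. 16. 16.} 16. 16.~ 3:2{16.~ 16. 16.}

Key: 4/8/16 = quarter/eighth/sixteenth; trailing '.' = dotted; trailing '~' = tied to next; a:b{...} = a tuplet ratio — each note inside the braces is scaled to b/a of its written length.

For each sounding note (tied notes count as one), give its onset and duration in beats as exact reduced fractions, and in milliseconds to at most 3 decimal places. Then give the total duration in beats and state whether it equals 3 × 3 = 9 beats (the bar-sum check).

1) 0.0ms=0b +480.0ms=3/5b
2) 480.0ms=3/5b +480.0ms=3/5b
3) 960.0ms=6/5b +480.0ms=3/5b
4) 1440.0ms=9/5b +480.0ms=3/5b
5) 1920.0ms=12/5b +480.0ms=3/5b
6) 2400.0ms=3b +480.0ms=3/5b
7) 2880.0ms=18/5b +480.0ms=3/5b
8) 3360.0ms=21/5b +480.0ms=3/5b
9) 3840.0ms=24/5b +480.0ms=3/5b
10) 4320.0ms=27/5b +480.0ms=3/5b
11) 4800.0ms=6b +600.0ms=3/4b
12) 5400.0ms=27/4b +1400.0ms=7/4b
13) 6800.0ms=17/2b +400.0ms=1/2b
Σ=9b of 9 (75bpm 3/8) — PASS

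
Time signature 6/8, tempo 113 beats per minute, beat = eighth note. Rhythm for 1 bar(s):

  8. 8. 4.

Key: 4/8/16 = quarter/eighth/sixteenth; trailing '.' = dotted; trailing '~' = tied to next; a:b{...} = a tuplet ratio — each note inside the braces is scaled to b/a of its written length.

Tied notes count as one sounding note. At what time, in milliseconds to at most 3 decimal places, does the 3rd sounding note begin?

1. 0.0ms @ 0 + 796.46ms (3/2)
2. 796.46ms @ 3/2 + 796.46ms (3/2)
3. 1592.92ms @ 3 + 1592.92ms (3)

note 3 onset = 3b = 1592.92ms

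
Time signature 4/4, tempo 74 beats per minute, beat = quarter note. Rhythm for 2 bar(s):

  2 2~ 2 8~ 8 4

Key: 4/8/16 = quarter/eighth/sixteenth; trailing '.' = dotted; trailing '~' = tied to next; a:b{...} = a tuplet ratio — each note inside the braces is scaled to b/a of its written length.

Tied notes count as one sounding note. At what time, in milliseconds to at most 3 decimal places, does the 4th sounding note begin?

1. 0.0ms @ 0 + 1621.622ms (2)
2. 1621.622ms @ 2 + 3243.243ms (4)
3. 4864.865ms @ 6 + 810.811ms (1)
4. 5675.676ms @ 7 + 810.811ms (1)

note 4 onset = 7b = 5675.676ms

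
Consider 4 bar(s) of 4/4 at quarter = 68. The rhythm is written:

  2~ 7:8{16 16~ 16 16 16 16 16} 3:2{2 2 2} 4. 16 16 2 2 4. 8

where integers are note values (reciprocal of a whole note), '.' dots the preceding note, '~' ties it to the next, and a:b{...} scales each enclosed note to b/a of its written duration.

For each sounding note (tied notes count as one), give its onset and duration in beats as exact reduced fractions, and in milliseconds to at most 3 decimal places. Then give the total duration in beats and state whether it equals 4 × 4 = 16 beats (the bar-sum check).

1) 0.0ms=0b +2016.807ms=16/7b
2) 2016.807ms=16/7b +504.202ms=4/7b
3) 2521.008ms=20/7b +252.101ms=2/7b
4) 2773.109ms=22/7b +252.101ms=2/7b
5) 3025.21ms=24/7b +252.101ms=2/7b
6) 3277.311ms=26/7b +252.101ms=2/7b
7) 3529.412ms=4b +1176.471ms=4/3b
8) 4705.882ms=16/3b +1176.471ms=4/3b
9) 5882.353ms=20/3b +1176.471ms=4/3b
10) 7058.824ms=8b +1323.529ms=3/2b
11) 8382.353ms=19/2b +220.588ms=1/4b
12) 8602.941ms=39/4b +220.588ms=1/4b
13) 8823.529ms=10b +1764.706ms=2b
14) 10588.235ms=12b +1764.706ms=2b
15) 12352.941ms=14b +1323.529ms=3/2b
16) 13676.471ms=31/2b +441.176ms=1/2b
Σ=16b of 16 (68bpm 4/4) — PASS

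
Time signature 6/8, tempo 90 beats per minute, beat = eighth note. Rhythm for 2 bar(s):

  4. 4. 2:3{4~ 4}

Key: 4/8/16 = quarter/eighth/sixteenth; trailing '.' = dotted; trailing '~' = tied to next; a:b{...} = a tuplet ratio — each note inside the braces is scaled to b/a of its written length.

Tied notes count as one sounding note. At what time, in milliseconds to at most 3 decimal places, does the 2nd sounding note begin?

note 2 onset = 3b = 2000.0ms

1. 0.0ms @ 0 + 2000.0ms (3)
2. 2000.0ms @ 3 + 2000.0ms (3)
3. 4000.0ms @ 6 + 4000.0ms (6)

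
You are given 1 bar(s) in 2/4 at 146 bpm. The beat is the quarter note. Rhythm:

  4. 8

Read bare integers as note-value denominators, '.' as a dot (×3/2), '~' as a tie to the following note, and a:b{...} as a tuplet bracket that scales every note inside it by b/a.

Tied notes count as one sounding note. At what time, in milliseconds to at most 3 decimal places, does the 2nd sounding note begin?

note 2 onset = 3/2b = 616.438ms

1. 0.0ms @ 0 + 616.438ms (3/2)
2. 616.438ms @ 3/2 + 205.479ms (1/2)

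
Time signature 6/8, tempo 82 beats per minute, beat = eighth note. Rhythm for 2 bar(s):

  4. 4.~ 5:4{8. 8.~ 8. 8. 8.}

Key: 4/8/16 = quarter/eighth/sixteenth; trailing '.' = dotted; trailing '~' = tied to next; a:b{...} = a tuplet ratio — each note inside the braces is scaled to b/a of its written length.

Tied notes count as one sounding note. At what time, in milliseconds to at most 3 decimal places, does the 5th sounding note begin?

1. 0.0ms @ 0 + 2195.122ms (3)
2. 2195.122ms @ 3 + 3073.171ms (21/5)
3. 5268.293ms @ 36/5 + 1756.098ms (12/5)
4. 7024.39ms @ 48/5 + 878.049ms (6/5)
5. 7902.439ms @ 54/5 + 878.049ms (6/5)

note 5 onset = 54/5b = 7902.439ms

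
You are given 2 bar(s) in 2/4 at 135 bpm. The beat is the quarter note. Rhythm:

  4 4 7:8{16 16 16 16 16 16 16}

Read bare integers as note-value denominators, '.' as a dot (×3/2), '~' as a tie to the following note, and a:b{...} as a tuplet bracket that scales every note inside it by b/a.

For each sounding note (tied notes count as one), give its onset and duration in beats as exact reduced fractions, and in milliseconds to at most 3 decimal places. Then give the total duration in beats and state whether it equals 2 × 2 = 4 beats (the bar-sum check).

1) 0.0ms=0b +444.444ms=1b
2) 444.444ms=1b +444.444ms=1b
3) 888.889ms=2b +126.984ms=2/7b
4) 1015.873ms=16/7b +126.984ms=2/7b
5) 1142.857ms=18/7b +126.984ms=2/7b
6) 1269.841ms=20/7b +126.984ms=2/7b
7) 1396.825ms=22/7b +126.984ms=2/7b
8) 1523.81ms=24/7b +126.984ms=2/7b
9) 1650.794ms=26/7b +126.984ms=2/7b
Σ=4b of 4 (135bpm 2/4) — PASS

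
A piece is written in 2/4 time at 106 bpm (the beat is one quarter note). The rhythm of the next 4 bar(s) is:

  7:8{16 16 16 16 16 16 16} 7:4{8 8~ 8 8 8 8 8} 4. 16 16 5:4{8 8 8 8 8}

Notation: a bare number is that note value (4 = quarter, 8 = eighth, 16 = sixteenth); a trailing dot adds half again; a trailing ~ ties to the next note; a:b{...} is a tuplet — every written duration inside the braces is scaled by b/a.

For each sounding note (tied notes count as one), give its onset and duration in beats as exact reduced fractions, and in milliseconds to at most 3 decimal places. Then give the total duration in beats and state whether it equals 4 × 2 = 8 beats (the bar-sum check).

1) 0.0ms=0b +161.725ms=2/7b
2) 161.725ms=2/7b +161.725ms=2/7b
3) 323.45ms=4/7b +161.725ms=2/7b
4) 485.175ms=6/7b +161.725ms=2/7b
5) 646.9ms=8/7b +161.725ms=2/7b
6) 808.625ms=10/7b +161.725ms=2/7b
7) 970.35ms=12/7b +161.725ms=2/7b
8) 1132.075ms=2b +161.725ms=2/7b
9) 1293.801ms=16/7b +323.45ms=4/7b
10) 1617.251ms=20/7b +161.725ms=2/7b
11) 1778.976ms=22/7b +161.725ms=2/7b
12) 1940.701ms=24/7b +161.725ms=2/7b
13) 2102.426ms=26/7b +161.725ms=2/7b
14) 2264.151ms=4b +849.057ms=3/2b
15) 3113.208ms=11/2b +141.509ms=1/4b
16) 3254.717ms=23/4b +141.509ms=1/4b
17) 3396.226ms=6b +226.415ms=2/5b
18) 3622.642ms=32/5b +226.415ms=2/5b
19) 3849.057ms=34/5b +226.415ms=2/5b
20) 4075.472ms=36/5b +226.415ms=2/5b
21) 4301.887ms=38/5b +226.415ms=2/5b
Σ=8b of 8 (106bpm 2/4) — PASS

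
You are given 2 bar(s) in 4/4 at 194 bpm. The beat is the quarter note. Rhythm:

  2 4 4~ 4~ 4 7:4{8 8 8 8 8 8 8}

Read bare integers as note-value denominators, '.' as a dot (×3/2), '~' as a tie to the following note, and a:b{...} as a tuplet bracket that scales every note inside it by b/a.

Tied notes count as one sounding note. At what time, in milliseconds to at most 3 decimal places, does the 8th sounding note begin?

1. 0.0ms @ 0 + 618.557ms (2)
2. 618.557ms @ 2 + 309.278ms (1)
3. 927.835ms @ 3 + 927.835ms (3)
4. 1855.67ms @ 6 + 88.365ms (2/7)
5. 1944.035ms @ 44/7 + 88.365ms (2/7)
6. 2032.401ms @ 46/7 + 88.365ms (2/7)
7. 2120.766ms @ 48/7 + 88.365ms (2/7)
8. 2209.131ms @ 50/7 + 88.365ms (2/7)
9. 2297.496ms @ 52/7 + 88.365ms (2/7)
10. 2385.862ms @ 54/7 + 88.365ms (2/7)

note 8 onset = 50/7b = 2209.131ms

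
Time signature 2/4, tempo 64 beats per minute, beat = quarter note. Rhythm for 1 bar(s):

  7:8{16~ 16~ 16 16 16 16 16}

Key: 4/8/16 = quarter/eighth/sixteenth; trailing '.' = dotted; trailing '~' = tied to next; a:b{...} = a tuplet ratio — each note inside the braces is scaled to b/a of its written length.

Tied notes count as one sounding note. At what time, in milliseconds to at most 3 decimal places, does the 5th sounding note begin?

1. 0.0ms @ 0 + 803.571ms (6/7)
2. 803.571ms @ 6/7 + 267.857ms (2/7)
3. 1071.429ms @ 8/7 + 267.857ms (2/7)
4. 1339.286ms @ 10/7 + 267.857ms (2/7)
5. 1607.143ms @ 12/7 + 267.857ms (2/7)

note 5 onset = 12/7b = 1607.143ms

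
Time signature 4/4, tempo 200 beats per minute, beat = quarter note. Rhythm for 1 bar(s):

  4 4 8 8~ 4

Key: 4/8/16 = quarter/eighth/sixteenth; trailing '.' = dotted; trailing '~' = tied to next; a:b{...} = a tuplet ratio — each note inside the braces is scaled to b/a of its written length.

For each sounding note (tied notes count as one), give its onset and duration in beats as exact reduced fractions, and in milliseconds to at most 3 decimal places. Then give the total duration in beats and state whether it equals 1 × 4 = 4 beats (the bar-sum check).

1) 0.0ms=0b +300.0ms=1b
2) 300.0ms=1b +300.0ms=1b
3) 600.0ms=2b +150.0ms=1/2b
4) 750.0ms=5/2b +450.0ms=3/2b
Σ=4b of 4 (200bpm 4/4) — PASS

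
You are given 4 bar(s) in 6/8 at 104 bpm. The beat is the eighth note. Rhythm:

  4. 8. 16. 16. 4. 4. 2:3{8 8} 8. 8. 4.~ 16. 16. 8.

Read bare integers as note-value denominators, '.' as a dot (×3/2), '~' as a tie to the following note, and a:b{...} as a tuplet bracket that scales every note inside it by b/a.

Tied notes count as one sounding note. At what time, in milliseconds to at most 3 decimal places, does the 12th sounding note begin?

1. 0.0ms @ 0 + 1730.769ms (3)
2. 1730.769ms @ 3 + 865.385ms (3/2)
3. 2596.154ms @ 9/2 + 432.692ms (3/4)
4. 3028.846ms @ 21/4 + 432.692ms (3/4)
5. 3461.538ms @ 6 + 1730.769ms (3)
6. 5192.308ms @ 9 + 1730.769ms (3)
7. 6923.077ms @ 12 + 865.385ms (3/2)
8. 7788.462ms @ 27/2 + 865.385ms (3/2)
9. 8653.846ms @ 15 + 865.385ms (3/2)
10. 9519.231ms @ 33/2 + 865.385ms (3/2)
11. 10384.615ms @ 18 + 2163.462ms (15/4)
12. 12548.077ms @ 87/4 + 432.692ms (3/4)
13. 12980.769ms @ 45/2 + 865.385ms (3/2)

note 12 onset = 87/4b = 12548.077ms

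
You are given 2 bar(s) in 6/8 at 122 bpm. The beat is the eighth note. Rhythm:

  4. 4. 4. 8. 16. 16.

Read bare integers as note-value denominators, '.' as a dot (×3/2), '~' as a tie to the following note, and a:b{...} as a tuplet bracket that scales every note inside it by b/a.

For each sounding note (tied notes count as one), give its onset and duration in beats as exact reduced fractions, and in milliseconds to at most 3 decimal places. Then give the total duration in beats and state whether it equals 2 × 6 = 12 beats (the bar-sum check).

1) 0.0ms=0b +1475.41ms=3b
2) 1475.41ms=3b +1475.41ms=3b
3) 2950.82ms=6b +1475.41ms=3b
4) 4426.23ms=9b +737.705ms=3/2b
5) 5163.934ms=21/2b +368.852ms=3/4b
6) 5532.787ms=45/4b +368.852ms=3/4b
Σ=12b of 12 (122bpm 6/8) — PASS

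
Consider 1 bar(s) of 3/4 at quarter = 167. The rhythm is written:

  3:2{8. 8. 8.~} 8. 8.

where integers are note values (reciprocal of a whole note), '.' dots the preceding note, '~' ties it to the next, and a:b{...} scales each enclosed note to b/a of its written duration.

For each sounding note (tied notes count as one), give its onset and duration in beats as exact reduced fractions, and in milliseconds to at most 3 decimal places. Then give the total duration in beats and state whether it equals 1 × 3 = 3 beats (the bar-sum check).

1) 0.0ms=0b +179.641ms=1/2b
2) 179.641ms=1/2b +179.641ms=1/2b
3) 359.281ms=1b +449.102ms=5/4b
4) 808.383ms=9/4b +269.461ms=3/4b
Σ=3b of 3 (167bpm 3/4) — PASS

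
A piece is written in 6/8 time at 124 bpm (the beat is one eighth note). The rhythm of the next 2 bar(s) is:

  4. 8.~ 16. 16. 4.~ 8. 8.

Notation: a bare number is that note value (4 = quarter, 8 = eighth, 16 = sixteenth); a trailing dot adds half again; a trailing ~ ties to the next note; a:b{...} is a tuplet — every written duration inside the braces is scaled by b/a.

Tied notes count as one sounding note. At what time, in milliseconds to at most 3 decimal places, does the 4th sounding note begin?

note 4 onset = 6b = 2903.226ms

1. 0.0ms @ 0 + 1451.613ms (3)
2. 1451.613ms @ 3 + 1088.71ms (9/4)
3. 2540.323ms @ 21/4 + 362.903ms (3/4)
4. 2903.226ms @ 6 + 2177.419ms (9/2)
5. 5080.645ms @ 21/2 + 725.806ms (3/2)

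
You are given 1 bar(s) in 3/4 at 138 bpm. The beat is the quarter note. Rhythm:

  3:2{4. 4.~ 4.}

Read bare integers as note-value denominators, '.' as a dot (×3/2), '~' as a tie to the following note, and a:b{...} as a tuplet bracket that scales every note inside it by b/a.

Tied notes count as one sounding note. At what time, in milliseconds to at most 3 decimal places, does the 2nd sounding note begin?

1. 0.0ms @ 0 + 434.783ms (1)
2. 434.783ms @ 1 + 869.565ms (2)

note 2 onset = 1b = 434.783ms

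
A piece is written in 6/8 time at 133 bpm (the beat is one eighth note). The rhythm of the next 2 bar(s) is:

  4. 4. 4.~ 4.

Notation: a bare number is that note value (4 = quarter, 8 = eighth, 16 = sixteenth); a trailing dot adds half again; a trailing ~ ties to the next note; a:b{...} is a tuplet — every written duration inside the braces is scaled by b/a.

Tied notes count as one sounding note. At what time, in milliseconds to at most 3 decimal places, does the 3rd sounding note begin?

1. 0.0ms @ 0 + 1353.383ms (3)
2. 1353.383ms @ 3 + 1353.383ms (3)
3. 2706.767ms @ 6 + 2706.767ms (6)

note 3 onset = 6b = 2706.767ms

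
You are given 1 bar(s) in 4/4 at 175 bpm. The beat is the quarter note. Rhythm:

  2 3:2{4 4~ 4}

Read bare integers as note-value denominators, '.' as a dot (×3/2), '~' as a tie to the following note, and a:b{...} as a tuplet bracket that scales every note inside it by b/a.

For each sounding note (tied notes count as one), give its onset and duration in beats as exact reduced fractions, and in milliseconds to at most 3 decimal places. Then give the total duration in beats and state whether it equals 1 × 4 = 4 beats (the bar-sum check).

1) 0.0ms=0b +685.714ms=2b
2) 685.714ms=2b +228.571ms=2/3b
3) 914.286ms=8/3b +457.143ms=4/3b
Σ=4b of 4 (175bpm 4/4) — PASS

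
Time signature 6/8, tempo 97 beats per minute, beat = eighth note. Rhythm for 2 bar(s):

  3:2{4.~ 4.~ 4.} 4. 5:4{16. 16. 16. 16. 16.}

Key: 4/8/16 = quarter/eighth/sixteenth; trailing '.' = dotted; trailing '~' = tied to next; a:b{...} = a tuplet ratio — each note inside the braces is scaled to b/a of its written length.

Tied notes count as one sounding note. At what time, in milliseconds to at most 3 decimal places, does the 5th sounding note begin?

note 5 onset = 51/5b = 6309.278ms

1. 0.0ms @ 0 + 3711.34ms (6)
2. 3711.34ms @ 6 + 1855.67ms (3)
3. 5567.01ms @ 9 + 371.134ms (3/5)
4. 5938.144ms @ 48/5 + 371.134ms (3/5)
5. 6309.278ms @ 51/5 + 371.134ms (3/5)
6. 6680.412ms @ 54/5 + 371.134ms (3/5)
7. 7051.546ms @ 57/5 + 371.134ms (3/5)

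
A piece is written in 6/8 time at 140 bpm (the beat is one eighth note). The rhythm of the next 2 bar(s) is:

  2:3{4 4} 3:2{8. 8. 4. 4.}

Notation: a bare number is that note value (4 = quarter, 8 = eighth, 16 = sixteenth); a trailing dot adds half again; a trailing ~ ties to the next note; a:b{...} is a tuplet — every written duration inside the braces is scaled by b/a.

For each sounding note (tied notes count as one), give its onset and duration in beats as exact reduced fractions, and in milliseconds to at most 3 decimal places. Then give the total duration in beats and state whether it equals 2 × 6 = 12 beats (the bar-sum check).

1) 0.0ms=0b +1285.714ms=3b
2) 1285.714ms=3b +1285.714ms=3b
3) 2571.429ms=6b +428.571ms=1b
4) 3000.0ms=7b +428.571ms=1b
5) 3428.571ms=8b +857.143ms=2b
6) 4285.714ms=10b +857.143ms=2b
Σ=12b of 12 (140bpm 6/8) — PASS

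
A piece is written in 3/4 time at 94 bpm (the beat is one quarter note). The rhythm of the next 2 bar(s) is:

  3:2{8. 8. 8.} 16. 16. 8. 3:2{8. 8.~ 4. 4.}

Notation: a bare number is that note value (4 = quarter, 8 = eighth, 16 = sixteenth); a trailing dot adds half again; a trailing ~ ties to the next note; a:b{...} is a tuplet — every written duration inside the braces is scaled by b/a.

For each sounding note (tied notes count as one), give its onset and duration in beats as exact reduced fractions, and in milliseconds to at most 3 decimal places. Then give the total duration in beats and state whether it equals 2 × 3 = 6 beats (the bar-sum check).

1) 0.0ms=0b +319.149ms=1/2b
2) 319.149ms=1/2b +319.149ms=1/2b
3) 638.298ms=1b +319.149ms=1/2b
4) 957.447ms=3/2b +239.362ms=3/8b
5) 1196.809ms=15/8b +239.362ms=3/8b
6) 1436.17ms=9/4b +478.723ms=3/4b
7) 1914.894ms=3b +319.149ms=1/2b
8) 2234.043ms=7/2b +957.447ms=3/2b
9) 3191.489ms=5b +638.298ms=1b
Σ=6b of 6 (94bpm 3/4) — PASS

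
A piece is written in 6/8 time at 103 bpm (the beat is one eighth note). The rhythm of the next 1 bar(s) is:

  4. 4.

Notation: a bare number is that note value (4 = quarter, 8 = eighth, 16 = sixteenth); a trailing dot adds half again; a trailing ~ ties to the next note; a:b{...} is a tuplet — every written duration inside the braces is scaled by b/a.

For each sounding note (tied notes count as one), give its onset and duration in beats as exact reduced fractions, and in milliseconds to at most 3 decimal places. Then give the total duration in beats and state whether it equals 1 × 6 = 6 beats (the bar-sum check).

1) 0.0ms=0b +1747.573ms=3b
2) 1747.573ms=3b +1747.573ms=3b
Σ=6b of 6 (103bpm 6/8) — PASS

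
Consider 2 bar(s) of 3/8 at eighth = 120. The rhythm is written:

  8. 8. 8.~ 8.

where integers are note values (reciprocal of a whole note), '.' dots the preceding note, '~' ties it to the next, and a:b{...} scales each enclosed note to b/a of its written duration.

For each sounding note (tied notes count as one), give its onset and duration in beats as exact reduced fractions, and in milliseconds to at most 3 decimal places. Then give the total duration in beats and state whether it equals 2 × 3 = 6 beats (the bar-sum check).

1) 0.0ms=0b +750.0ms=3/2b
2) 750.0ms=3/2b +750.0ms=3/2b
3) 1500.0ms=3b +1500.0ms=3b
Σ=6b of 6 (120bpm 3/8) — PASS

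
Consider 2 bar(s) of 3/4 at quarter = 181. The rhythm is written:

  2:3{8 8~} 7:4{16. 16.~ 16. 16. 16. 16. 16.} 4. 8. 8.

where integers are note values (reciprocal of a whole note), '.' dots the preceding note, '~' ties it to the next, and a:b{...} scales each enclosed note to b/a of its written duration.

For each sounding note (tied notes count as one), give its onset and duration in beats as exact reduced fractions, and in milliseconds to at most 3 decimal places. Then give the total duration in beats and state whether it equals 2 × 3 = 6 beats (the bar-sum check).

1) 0.0ms=0b +248.619ms=3/4b
2) 248.619ms=3/4b +319.653ms=27/28b
3) 568.272ms=12/7b +142.068ms=3/7b
4) 710.339ms=15/7b +71.034ms=3/14b
5) 781.373ms=33/14b +71.034ms=3/14b
6) 852.407ms=18/7b +71.034ms=3/14b
7) 923.441ms=39/14b +71.034ms=3/14b
8) 994.475ms=3b +497.238ms=3/2b
9) 1491.713ms=9/2b +248.619ms=3/4b
10) 1740.331ms=21/4b +248.619ms=3/4b
Σ=6b of 6 (181bpm 3/4) — PASS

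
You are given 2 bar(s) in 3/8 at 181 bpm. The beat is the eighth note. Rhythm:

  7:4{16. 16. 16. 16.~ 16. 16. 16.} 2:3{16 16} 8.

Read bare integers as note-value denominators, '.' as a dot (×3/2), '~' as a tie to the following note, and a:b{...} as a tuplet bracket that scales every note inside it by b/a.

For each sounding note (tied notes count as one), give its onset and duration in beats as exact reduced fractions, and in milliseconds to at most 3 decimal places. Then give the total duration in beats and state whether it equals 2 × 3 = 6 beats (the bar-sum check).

1) 0.0ms=0b +142.068ms=3/7b
2) 142.068ms=3/7b +142.068ms=3/7b
3) 284.136ms=6/7b +142.068ms=3/7b
4) 426.204ms=9/7b +284.136ms=6/7b
5) 710.339ms=15/7b +142.068ms=3/7b
6) 852.407ms=18/7b +142.068ms=3/7b
7) 994.475ms=3b +248.619ms=3/4b
8) 1243.094ms=15/4b +248.619ms=3/4b
9) 1491.713ms=9/2b +497.238ms=3/2b
Σ=6b of 6 (181bpm 3/8) — PASS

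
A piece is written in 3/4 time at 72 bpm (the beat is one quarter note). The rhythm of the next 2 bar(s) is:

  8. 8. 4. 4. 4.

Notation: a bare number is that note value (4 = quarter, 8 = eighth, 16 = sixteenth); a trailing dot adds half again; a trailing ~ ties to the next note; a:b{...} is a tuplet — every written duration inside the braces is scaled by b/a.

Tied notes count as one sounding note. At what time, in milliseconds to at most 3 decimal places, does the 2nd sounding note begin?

note 2 onset = 3/4b = 625.0ms

1. 0.0ms @ 0 + 625.0ms (3/4)
2. 625.0ms @ 3/4 + 625.0ms (3/4)
3. 1250.0ms @ 3/2 + 1250.0ms (3/2)
4. 2500.0ms @ 3 + 1250.0ms (3/2)
5. 3750.0ms @ 9/2 + 1250.0ms (3/2)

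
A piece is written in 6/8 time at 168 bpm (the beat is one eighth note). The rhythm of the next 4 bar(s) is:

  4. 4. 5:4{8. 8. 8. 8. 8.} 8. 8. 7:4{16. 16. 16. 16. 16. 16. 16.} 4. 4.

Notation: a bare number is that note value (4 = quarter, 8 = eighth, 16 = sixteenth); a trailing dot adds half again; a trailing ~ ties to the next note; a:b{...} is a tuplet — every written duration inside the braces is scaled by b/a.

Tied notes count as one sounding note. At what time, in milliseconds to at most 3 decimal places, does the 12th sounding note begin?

1. 0.0ms @ 0 + 1071.429ms (3)
2. 1071.429ms @ 3 + 1071.429ms (3)
3. 2142.857ms @ 6 + 428.571ms (6/5)
4. 2571.429ms @ 36/5 + 428.571ms (6/5)
5. 3000.0ms @ 42/5 + 428.571ms (6/5)
6. 3428.571ms @ 48/5 + 428.571ms (6/5)
7. 3857.143ms @ 54/5 + 428.571ms (6/5)
8. 4285.714ms @ 12 + 535.714ms (3/2)
9. 4821.429ms @ 27/2 + 535.714ms (3/2)
10. 5357.143ms @ 15 + 153.061ms (3/7)
11. 5510.204ms @ 108/7 + 153.061ms (3/7)
12. 5663.265ms @ 111/7 + 153.061ms (3/7)
13. 5816.327ms @ 114/7 + 153.061ms (3/7)
14. 5969.388ms @ 117/7 + 153.061ms (3/7)
15. 6122.449ms @ 120/7 + 153.061ms (3/7)
16. 6275.51ms @ 123/7 + 153.061ms (3/7)
17. 6428.571ms @ 18 + 1071.429ms (3)
18. 7500.0ms @ 21 + 1071.429ms (3)

note 12 onset = 111/7b = 5663.265ms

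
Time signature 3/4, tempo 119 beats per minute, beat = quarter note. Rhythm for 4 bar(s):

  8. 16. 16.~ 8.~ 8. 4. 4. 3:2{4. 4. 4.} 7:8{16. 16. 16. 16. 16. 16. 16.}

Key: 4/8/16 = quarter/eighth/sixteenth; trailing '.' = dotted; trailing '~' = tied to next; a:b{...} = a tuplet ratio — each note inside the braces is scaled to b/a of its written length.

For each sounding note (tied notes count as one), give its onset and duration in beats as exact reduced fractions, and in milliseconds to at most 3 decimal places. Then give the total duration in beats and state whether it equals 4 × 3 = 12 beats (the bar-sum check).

1) 0.0ms=0b +378.151ms=3/4b
2) 378.151ms=3/4b +189.076ms=3/8b
3) 567.227ms=9/8b +945.378ms=15/8b
4) 1512.605ms=3b +756.303ms=3/2b
5) 2268.908ms=9/2b +756.303ms=3/2b
6) 3025.21ms=6b +504.202ms=1b
7) 3529.412ms=7b +504.202ms=1b
8) 4033.613ms=8b +504.202ms=1b
9) 4537.815ms=9b +216.086ms=3/7b
10) 4753.902ms=66/7b +216.086ms=3/7b
11) 4969.988ms=69/7b +216.086ms=3/7b
12) 5186.074ms=72/7b +216.086ms=3/7b
13) 5402.161ms=75/7b +216.086ms=3/7b
14) 5618.247ms=78/7b +216.086ms=3/7b
15) 5834.334ms=81/7b +216.086ms=3/7b
Σ=12b of 12 (119bpm 3/4) — PASS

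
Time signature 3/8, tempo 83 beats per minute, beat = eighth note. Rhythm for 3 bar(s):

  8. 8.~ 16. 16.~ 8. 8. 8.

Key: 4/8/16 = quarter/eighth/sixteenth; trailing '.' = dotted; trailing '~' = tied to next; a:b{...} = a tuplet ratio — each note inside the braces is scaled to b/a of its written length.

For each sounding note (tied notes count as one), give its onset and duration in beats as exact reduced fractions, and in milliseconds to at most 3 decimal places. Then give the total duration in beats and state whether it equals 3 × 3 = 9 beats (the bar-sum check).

1) 0.0ms=0b +1084.337ms=3/2b
2) 1084.337ms=3/2b +1626.506ms=9/4b
3) 2710.843ms=15/4b +1626.506ms=9/4b
4) 4337.349ms=6b +1084.337ms=3/2b
5) 5421.687ms=15/2b +1084.337ms=3/2b
Σ=9b of 9 (83bpm 3/8) — PASS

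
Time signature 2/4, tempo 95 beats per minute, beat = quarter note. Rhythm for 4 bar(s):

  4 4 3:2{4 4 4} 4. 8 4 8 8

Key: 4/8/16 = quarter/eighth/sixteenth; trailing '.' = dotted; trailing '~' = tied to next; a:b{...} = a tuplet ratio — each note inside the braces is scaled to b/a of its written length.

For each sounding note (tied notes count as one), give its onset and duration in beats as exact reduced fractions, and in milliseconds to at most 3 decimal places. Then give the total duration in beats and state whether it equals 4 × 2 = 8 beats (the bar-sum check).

1) 0.0ms=0b +631.579ms=1b
2) 631.579ms=1b +631.579ms=1b
3) 1263.158ms=2b +421.053ms=2/3b
4) 1684.211ms=8/3b +421.053ms=2/3b
5) 2105.263ms=10/3b +421.053ms=2/3b
6) 2526.316ms=4b +947.368ms=3/2b
7) 3473.684ms=11/2b +315.789ms=1/2b
8) 3789.474ms=6b +631.579ms=1b
9) 4421.053ms=7b +315.789ms=1/2b
10) 4736.842ms=15/2b +315.789ms=1/2b
Σ=8b of 8 (95bpm 2/4) — PASS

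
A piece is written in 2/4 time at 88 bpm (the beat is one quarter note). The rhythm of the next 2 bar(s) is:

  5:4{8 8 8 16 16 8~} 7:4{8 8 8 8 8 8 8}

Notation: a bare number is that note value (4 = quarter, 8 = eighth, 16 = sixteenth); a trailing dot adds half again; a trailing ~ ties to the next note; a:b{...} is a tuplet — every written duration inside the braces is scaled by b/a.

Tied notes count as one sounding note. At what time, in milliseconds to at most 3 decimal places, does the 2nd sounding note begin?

1. 0.0ms @ 0 + 272.727ms (2/5)
2. 272.727ms @ 2/5 + 272.727ms (2/5)
3. 545.455ms @ 4/5 + 272.727ms (2/5)
4. 818.182ms @ 6/5 + 136.364ms (1/5)
5. 954.545ms @ 7/5 + 136.364ms (1/5)
6. 1090.909ms @ 8/5 + 467.532ms (24/35)
7. 1558.442ms @ 16/7 + 194.805ms (2/7)
8. 1753.247ms @ 18/7 + 194.805ms (2/7)
9. 1948.052ms @ 20/7 + 194.805ms (2/7)
10. 2142.857ms @ 22/7 + 194.805ms (2/7)
11. 2337.662ms @ 24/7 + 194.805ms (2/7)
12. 2532.468ms @ 26/7 + 194.805ms (2/7)

note 2 onset = 2/5b = 272.727ms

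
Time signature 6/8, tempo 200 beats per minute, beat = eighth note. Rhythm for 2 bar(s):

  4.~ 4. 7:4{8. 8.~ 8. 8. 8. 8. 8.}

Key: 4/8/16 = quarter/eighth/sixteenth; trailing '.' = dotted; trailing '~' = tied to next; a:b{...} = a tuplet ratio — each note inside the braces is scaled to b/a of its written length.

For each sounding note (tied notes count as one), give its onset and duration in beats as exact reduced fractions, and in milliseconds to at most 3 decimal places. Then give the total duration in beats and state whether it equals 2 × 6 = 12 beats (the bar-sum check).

1) 0.0ms=0b +1800.0ms=6b
2) 1800.0ms=6b +257.143ms=6/7b
3) 2057.143ms=48/7b +514.286ms=12/7b
4) 2571.429ms=60/7b +257.143ms=6/7b
5) 2828.571ms=66/7b +257.143ms=6/7b
6) 3085.714ms=72/7b +257.143ms=6/7b
7) 3342.857ms=78/7b +257.143ms=6/7b
Σ=12b of 12 (200bpm 6/8) — PASS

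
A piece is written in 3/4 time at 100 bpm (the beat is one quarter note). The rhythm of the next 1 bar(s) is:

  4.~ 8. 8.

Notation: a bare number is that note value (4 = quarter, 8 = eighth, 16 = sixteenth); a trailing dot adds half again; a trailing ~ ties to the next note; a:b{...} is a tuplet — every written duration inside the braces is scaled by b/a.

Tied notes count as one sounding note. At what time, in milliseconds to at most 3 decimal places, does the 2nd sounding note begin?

note 2 onset = 9/4b = 1350.0ms

1. 0.0ms @ 0 + 1350.0ms (9/4)
2. 1350.0ms @ 9/4 + 450.0ms (3/4)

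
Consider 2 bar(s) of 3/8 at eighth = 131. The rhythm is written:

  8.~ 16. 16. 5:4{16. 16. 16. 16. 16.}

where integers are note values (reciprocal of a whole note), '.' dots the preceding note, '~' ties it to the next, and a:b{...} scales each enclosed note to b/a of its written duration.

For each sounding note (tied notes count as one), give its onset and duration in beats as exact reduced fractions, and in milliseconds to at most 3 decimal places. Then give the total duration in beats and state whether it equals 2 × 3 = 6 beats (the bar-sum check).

1) 0.0ms=0b +1030.534ms=9/4b
2) 1030.534ms=9/4b +343.511ms=3/4b
3) 1374.046ms=3b +274.809ms=3/5b
4) 1648.855ms=18/5b +274.809ms=3/5b
5) 1923.664ms=21/5b +274.809ms=3/5b
6) 2198.473ms=24/5b +274.809ms=3/5b
7) 2473.282ms=27/5b +274.809ms=3/5b
Σ=6b of 6 (131bpm 3/8) — PASS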